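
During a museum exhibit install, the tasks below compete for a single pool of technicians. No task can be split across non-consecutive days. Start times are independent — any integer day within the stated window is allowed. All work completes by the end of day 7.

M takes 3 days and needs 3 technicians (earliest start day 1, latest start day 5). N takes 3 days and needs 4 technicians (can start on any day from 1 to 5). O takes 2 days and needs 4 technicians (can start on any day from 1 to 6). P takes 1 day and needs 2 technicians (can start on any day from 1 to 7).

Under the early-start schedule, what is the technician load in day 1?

13

At early start, day 1 has: M, N, O, P.
Demand: 3 + 4 + 4 + 2 = 13.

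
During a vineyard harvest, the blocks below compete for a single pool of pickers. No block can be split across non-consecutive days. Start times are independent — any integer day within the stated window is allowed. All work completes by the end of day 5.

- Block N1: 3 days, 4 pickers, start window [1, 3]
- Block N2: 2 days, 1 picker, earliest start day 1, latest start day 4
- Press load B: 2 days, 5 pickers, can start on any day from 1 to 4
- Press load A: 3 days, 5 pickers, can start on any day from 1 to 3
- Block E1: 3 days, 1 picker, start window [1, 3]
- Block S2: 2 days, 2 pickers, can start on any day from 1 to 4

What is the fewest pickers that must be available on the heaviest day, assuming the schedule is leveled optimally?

10

Early-start (Block N1@1, Block N2@1, Press load B@1, Press load A@1, Block E1@1, Block S2@1) gives peak 18: d1:18  d2:18  d3:10  d4:0  d5:0.
Shift Press load A→3, Block E1→3, Block S2→4.
Schedule Block N1@1, Block N2@1, Press load B@1, Press load A@3, Block E1@3, Block S2@4: d1:10  d2:10  d3:10  d4:8  d5:8 — peak 10.
Total picker-days = 46 over 5 days ⇒ peak ≥ ⌈46/5⌉ = 10, so 10 is optimal.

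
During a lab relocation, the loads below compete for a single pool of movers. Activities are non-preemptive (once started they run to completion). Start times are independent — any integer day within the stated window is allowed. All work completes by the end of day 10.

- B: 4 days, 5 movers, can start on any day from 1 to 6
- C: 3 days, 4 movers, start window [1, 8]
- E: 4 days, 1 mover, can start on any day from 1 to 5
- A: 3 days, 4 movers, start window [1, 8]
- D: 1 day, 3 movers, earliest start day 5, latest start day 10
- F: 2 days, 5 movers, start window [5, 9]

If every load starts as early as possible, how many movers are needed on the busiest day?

Early-start schedule: B@1, C@1, E@1, A@1, D@5, F@5.
Load per day: day 1: 14, day 2: 14, day 3: 14, day 4: 6, day 5: 8, day 6: 5, day 7: 0, day 8: 0, day 9: 0, day 10: 0.
Peak is 14.

14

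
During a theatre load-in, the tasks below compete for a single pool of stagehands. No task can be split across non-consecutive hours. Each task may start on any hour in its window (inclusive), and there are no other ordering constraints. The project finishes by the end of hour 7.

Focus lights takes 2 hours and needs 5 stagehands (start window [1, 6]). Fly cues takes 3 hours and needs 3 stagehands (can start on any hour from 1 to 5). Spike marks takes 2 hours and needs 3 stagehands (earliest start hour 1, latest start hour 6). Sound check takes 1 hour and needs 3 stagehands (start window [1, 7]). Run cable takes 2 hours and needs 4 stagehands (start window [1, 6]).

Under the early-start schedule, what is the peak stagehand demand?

Early-start schedule: Focus lights@1, Fly cues@1, Spike marks@1, Sound check@1, Run cable@1.
Load per hour: hour 1: 18, hour 2: 15, hour 3: 3, hour 4: 0, hour 5: 0, hour 6: 0, hour 7: 0.
Peak is 18.

18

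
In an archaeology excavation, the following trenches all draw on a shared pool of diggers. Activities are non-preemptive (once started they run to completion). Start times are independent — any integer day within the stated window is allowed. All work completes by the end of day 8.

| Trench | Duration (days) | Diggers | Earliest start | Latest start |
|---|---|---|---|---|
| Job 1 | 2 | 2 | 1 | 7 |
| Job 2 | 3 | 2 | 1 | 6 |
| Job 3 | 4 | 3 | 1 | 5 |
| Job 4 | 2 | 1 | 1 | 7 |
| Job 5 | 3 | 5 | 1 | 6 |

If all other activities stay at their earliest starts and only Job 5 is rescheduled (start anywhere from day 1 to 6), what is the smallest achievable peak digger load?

8

Job 5@1: d1:13  d2:13  d3:10  d4:3  d5:0  d6:0  d7:0  d8:0 → peak 13
Job 5@2: d1:8  d2:13  d3:10  d4:8  d5:0  d6:0  d7:0  d8:0 → peak 13
Job 5@3: d1:8  d2:8  d3:10  d4:8  d5:5  d6:0  d7:0  d8:0 → peak 10
Job 5@4: d1:8  d2:8  d3:5  d4:8  d5:5  d6:5  d7:0  d8:0 → peak 8
Job 5@5: d1:8  d2:8  d3:5  d4:3  d5:5  d6:5  d7:5  d8:0 → peak 8
Job 5@6: d1:8  d2:8  d3:5  d4:3  d5:0  d6:5  d7:5  d8:5 → peak 8
Best is Job 5@4, peak 8.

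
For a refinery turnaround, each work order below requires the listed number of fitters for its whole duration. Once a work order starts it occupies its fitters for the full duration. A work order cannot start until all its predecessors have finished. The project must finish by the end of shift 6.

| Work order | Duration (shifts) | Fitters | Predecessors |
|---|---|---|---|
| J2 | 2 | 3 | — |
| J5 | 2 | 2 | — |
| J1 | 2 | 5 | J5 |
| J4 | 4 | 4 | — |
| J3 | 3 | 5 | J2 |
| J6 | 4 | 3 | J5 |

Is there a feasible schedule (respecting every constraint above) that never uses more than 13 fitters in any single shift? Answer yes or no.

yes

Schedule J2@1, J5@1, J1@5, J4@1, J3@3, J6@3: s1:9  s2:9  s3:12  s4:12  s5:13  s6:8 — peak 13 ≤ 13.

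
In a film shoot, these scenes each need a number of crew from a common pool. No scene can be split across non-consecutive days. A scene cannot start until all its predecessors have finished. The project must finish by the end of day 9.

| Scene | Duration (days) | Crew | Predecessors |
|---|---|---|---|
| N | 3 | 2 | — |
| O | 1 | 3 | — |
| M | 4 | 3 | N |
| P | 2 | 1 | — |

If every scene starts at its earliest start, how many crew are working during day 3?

2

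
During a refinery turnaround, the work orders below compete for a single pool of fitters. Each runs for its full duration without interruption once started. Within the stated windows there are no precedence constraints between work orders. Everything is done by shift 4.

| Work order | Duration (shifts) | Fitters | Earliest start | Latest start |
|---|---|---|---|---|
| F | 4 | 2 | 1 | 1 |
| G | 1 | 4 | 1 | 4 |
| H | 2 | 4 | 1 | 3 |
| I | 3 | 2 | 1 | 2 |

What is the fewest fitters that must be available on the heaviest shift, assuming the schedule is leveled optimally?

8

Early-start (F@1, G@1, H@1, I@1) gives peak 12: s1:12  s2:8  s3:4  s4:2.
Shift H→2.
Schedule F@1, G@1, H@2, I@1: s1:8  s2:8  s3:8  s4:2 — peak 8.
No arrangement of the 24 feasible schedules does better.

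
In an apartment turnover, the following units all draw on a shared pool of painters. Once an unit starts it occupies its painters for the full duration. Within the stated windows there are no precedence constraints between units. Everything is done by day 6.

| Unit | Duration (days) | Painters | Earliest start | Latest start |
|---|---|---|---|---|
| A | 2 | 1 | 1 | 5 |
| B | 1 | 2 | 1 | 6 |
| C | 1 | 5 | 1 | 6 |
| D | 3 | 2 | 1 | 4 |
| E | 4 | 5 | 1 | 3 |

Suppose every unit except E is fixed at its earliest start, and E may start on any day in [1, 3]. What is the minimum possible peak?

E@1: d1:15  d2:8  d3:7  d4:5  d5:0  d6:0 → peak 15
E@2: d1:10  d2:8  d3:7  d4:5  d5:5  d6:0 → peak 10
E@3: d1:10  d2:3  d3:7  d4:5  d5:5  d6:5 → peak 10
Best is E@2, peak 10.

10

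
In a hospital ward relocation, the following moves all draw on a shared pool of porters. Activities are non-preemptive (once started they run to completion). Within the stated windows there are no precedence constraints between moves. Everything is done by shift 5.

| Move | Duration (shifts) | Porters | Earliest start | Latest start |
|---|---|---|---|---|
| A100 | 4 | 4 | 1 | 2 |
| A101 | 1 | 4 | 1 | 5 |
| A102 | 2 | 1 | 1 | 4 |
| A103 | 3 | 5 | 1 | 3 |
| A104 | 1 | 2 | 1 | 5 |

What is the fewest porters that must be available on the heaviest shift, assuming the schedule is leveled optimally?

Early-start (A100@1, A101@1, A102@1, A103@1, A104@1) gives peak 16: s1:16  s2:10  s3:9  s4:4  s5:0.
Shift A103→3, A104→2.
Schedule A100@1, A101@1, A102@1, A103@3, A104@2: s1:9  s2:7  s3:9  s4:9  s5:5 — peak 9.

9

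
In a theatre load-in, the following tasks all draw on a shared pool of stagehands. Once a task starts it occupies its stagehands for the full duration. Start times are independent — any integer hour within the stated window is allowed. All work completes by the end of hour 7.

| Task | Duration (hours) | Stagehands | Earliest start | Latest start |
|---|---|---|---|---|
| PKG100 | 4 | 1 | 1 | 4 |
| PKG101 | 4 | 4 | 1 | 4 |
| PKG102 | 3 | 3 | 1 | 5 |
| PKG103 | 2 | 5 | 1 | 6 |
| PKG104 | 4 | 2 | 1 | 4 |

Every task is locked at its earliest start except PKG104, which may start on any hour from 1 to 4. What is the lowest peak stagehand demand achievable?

PKG104@1: h1:15  h2:15  h3:10  h4:7  h5:0  h6:0  h7:0 → peak 15
PKG104@2: h1:13  h2:15  h3:10  h4:7  h5:2  h6:0  h7:0 → peak 15
PKG104@3: h1:13  h2:13  h3:10  h4:7  h5:2  h6:2  h7:0 → peak 13
PKG104@4: h1:13  h2:13  h3:8  h4:7  h5:2  h6:2  h7:2 → peak 13
Best is PKG104@3, peak 13.

13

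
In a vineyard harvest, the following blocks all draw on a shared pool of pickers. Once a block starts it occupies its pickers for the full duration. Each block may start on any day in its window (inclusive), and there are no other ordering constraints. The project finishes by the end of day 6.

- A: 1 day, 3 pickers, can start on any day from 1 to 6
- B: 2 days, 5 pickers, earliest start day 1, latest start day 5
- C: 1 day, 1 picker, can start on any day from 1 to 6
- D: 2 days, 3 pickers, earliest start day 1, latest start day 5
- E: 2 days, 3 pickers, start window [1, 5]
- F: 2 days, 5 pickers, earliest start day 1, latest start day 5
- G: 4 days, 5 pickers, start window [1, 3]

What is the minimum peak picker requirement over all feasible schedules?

Early-start (A@1, B@1, C@1, D@1, E@1, F@1, G@1) gives peak 25: d1:25  d2:21  d3:5  d4:5  d5:0  d6:0.
Shift B→3, F→5, G→3.
Schedule A@1, B@3, C@1, D@1, E@1, F@5, G@3: d1:10  d2:6  d3:10  d4:10  d5:10  d6:10 — peak 10.
Total picker-days = 56 over 6 days ⇒ peak ≥ ⌈56/6⌉ = 10, so 10 is optimal.

10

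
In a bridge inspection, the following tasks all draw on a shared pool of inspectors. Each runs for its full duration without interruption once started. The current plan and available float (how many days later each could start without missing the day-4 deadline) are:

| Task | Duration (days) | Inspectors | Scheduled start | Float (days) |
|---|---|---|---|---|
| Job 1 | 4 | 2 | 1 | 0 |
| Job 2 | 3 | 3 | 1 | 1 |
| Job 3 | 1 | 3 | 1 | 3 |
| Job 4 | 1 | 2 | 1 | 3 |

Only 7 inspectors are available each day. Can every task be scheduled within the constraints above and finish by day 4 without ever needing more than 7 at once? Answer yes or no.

yes

Schedule Job 1@1, Job 2@1, Job 3@4, Job 4@1: d1:7  d2:5  d3:5  d4:5 — peak 7 ≤ 7.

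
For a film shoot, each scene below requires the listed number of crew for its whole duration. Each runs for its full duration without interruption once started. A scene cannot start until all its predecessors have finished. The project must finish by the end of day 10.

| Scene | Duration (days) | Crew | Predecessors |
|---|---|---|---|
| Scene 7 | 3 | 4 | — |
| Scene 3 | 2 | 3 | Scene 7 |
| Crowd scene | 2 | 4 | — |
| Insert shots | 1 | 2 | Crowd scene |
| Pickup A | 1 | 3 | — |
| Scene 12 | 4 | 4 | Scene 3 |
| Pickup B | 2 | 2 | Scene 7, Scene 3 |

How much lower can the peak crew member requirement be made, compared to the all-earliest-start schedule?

Early-start peak: d1:11  d2:8  d3:6  d4:3  d5:3  d6:6  d7:6  d8:4  d9:4  d10:0 ⇒ 11.
Leveled (Scene 7@1, Scene 3@4, Crowd scene@4, Insert shots@6, Pickup A@1, Scene 12@6, Pickup B@7): d1:7  d2:4  d3:4  d4:7  d5:7  d6:6  d7:6  d8:6  d9:4  d10:0 ⇒ 7.
Reduction 11 − 7 = 4.

4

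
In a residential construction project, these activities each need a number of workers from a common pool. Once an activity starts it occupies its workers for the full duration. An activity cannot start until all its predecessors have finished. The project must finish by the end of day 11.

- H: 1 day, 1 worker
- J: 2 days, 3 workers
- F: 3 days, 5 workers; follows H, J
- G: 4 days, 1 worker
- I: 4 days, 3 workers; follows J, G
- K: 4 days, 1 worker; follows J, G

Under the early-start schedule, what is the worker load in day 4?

At early start, day 4 has: F, G.
Demand: 5 + 1 = 6.

6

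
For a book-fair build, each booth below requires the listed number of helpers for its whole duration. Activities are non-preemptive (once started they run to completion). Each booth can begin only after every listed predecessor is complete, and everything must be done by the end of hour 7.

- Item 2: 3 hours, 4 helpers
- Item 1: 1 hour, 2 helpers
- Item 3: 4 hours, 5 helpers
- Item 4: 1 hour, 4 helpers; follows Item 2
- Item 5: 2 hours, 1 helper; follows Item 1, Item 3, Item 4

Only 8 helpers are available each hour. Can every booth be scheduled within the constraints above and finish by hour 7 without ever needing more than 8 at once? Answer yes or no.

no

The minimum achievable peak is 9; 8 < 9, so no feasible schedule stays within the cap.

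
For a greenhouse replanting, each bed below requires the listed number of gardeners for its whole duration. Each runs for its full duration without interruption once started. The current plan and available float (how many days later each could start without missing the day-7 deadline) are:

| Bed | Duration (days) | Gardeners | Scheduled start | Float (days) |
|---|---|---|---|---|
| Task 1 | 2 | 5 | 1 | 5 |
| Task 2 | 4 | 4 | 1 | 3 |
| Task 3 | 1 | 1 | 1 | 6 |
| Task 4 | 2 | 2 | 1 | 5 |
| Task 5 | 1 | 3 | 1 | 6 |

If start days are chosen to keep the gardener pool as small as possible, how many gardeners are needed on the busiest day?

Early-start (Task 1@1, Task 2@1, Task 3@1, Task 4@1, Task 5@1) gives peak 15: d1:15  d2:11  d3:4  d4:4  d5:0  d6:0  d7:0.
Shift Task 2→3, Task 4→3, Task 5→7.
Schedule Task 1@1, Task 2@3, Task 3@1, Task 4@3, Task 5@7: d1:6  d2:5  d3:6  d4:6  d5:4  d6:4  d7:3 — peak 6.

6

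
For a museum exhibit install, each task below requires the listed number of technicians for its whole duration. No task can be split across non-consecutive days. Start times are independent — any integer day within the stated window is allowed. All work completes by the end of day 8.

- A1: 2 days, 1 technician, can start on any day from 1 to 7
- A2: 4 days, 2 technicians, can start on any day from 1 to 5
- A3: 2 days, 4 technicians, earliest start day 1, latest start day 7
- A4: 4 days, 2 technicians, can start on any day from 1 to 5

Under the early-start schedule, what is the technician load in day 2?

At early start, day 2 has: A1, A2, A3, A4.
Demand: 1 + 2 + 4 + 2 = 9.

9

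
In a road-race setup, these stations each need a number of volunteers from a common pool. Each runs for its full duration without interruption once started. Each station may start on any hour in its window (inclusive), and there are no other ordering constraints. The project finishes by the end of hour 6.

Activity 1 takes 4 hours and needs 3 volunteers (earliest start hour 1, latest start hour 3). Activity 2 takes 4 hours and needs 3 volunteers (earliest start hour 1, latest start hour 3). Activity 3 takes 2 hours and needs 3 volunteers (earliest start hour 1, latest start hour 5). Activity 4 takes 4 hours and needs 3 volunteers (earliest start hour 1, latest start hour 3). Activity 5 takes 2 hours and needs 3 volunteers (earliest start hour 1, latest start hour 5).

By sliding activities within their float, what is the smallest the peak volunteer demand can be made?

9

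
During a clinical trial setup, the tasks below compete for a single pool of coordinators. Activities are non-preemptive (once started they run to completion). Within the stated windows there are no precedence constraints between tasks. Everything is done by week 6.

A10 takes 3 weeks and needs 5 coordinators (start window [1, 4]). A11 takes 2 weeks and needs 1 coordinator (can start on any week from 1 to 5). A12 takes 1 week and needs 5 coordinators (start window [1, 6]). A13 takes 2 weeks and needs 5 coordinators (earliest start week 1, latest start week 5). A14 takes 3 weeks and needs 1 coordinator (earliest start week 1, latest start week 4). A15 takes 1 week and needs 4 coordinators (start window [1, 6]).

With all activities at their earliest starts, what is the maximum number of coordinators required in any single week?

21

Early-start schedule: A10@1, A11@1, A12@1, A13@1, A14@1, A15@1.
Load per week: week 1: 21, week 2: 12, week 3: 6, week 4: 0, week 5: 0, week 6: 0.
Peak is 21.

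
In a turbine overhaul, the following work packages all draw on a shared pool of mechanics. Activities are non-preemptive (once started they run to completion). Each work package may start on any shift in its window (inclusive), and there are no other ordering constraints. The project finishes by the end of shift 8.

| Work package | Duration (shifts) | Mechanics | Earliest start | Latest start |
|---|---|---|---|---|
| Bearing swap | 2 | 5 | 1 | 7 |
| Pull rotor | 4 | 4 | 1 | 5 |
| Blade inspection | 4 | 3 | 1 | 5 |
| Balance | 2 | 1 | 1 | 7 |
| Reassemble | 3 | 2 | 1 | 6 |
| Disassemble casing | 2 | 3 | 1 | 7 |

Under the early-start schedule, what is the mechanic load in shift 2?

18

At early start, shift 2 has: Bearing swap, Pull rotor, Blade inspection, Balance, Reassemble, Disassemble casing.
Demand: 5 + 4 + 3 + 1 + 2 + 3 = 18.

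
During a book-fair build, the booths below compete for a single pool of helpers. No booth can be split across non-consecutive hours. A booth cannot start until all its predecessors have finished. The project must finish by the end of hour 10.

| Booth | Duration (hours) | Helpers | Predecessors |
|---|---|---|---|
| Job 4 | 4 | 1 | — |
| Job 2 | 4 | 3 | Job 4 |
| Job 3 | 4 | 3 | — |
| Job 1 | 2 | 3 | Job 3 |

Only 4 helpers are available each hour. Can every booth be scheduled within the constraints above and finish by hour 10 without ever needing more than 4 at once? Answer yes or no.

yes

Schedule Job 4@1, Job 2@5, Job 3@1, Job 1@9: h1:4  h2:4  h3:4  h4:4  h5:3  h6:3  h7:3  h8:3  h9:3  h10:3 — peak 4 ≤ 4.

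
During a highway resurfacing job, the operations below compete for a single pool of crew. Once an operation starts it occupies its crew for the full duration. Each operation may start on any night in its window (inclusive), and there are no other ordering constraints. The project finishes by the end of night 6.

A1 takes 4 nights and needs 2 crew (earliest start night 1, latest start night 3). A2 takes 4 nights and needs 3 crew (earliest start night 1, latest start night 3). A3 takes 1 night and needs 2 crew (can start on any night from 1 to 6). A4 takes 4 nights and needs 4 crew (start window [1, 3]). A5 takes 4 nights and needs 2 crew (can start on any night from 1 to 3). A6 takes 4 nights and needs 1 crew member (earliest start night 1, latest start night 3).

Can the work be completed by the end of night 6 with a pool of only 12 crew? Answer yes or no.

yes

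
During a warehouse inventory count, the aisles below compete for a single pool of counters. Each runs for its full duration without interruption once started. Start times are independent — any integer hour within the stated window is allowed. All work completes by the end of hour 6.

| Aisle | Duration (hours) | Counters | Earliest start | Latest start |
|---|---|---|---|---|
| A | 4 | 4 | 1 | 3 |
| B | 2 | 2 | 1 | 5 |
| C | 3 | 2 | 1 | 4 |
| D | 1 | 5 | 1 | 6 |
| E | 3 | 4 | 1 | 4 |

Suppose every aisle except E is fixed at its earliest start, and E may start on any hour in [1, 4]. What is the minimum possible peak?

E@1: h1:17  h2:12  h3:10  h4:4  h5:0  h6:0 → peak 17
E@2: h1:13  h2:12  h3:10  h4:8  h5:0  h6:0 → peak 13
E@3: h1:13  h2:8  h3:10  h4:8  h5:4  h6:0 → peak 13
E@4: h1:13  h2:8  h3:6  h4:8  h5:4  h6:4 → peak 13
Best is E@2, peak 13.

13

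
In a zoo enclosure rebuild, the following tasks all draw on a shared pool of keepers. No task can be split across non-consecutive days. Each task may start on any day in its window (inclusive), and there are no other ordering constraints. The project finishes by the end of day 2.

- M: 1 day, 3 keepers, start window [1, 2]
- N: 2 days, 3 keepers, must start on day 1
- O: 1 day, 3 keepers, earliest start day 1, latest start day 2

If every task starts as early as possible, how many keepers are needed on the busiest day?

9

Early-start schedule: M@1, N@1, O@1.
Load per day: day 1: 9, day 2: 3.
Peak is 9.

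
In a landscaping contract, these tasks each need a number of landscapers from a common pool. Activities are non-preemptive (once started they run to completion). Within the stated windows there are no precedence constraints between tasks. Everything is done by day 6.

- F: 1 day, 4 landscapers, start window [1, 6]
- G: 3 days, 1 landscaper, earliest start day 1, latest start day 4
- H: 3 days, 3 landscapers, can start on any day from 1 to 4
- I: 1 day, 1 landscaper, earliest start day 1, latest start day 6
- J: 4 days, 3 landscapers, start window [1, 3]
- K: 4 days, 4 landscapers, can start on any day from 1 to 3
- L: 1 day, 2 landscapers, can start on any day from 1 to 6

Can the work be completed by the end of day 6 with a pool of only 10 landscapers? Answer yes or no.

yes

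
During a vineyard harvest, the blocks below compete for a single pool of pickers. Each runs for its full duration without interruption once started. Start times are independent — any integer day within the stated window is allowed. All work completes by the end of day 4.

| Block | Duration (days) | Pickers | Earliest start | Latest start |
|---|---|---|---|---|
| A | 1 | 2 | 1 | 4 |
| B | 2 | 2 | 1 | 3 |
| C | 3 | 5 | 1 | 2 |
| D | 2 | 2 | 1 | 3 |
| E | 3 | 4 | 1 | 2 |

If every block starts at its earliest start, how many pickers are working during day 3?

At early start, day 3 has: C, E.
Demand: 5 + 4 = 9.

9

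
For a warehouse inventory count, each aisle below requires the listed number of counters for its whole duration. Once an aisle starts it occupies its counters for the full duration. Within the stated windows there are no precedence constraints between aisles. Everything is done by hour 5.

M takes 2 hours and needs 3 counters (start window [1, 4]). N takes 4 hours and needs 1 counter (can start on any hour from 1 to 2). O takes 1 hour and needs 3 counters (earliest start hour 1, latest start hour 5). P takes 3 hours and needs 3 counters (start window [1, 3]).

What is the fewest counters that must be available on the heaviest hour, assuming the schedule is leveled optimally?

6

Early-start (M@1, N@1, O@1, P@1) gives peak 10: h1:10  h2:7  h3:4  h4:1  h5:0.
Shift O→5, P→3.
Schedule M@1, N@1, O@5, P@3: h1:4  h2:4  h3:4  h4:4  h5:6 — peak 6.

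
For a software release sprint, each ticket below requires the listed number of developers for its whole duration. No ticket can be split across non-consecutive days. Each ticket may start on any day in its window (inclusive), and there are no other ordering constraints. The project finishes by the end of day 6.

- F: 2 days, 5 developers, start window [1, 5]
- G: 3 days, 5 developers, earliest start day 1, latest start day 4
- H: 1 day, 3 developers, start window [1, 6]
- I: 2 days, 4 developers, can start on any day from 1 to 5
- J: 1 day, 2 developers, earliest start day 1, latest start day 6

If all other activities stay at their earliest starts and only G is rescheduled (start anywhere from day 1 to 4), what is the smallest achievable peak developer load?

14

G@1: d1:19  d2:14  d3:5  d4:0  d5:0  d6:0 → peak 19
G@2: d1:14  d2:14  d3:5  d4:5  d5:0  d6:0 → peak 14
G@3: d1:14  d2:9  d3:5  d4:5  d5:5  d6:0 → peak 14
G@4: d1:14  d2:9  d3:0  d4:5  d5:5  d6:5 → peak 14
Best is G@2, peak 14.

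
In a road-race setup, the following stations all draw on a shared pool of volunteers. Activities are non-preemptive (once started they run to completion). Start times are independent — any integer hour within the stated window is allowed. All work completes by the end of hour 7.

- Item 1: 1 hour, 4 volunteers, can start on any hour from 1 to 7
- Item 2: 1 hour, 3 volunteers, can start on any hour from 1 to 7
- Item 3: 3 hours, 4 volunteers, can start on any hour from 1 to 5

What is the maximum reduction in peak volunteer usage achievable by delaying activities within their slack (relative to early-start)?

7

Early-start peak: h1:11  h2:4  h3:4  h4:0  h5:0  h6:0  h7:0 ⇒ 11.
Leveled (Item 1@1, Item 2@2, Item 3@3): h1:4  h2:3  h3:4  h4:4  h5:4  h6:0  h7:0 ⇒ 4.
Reduction 11 − 4 = 7.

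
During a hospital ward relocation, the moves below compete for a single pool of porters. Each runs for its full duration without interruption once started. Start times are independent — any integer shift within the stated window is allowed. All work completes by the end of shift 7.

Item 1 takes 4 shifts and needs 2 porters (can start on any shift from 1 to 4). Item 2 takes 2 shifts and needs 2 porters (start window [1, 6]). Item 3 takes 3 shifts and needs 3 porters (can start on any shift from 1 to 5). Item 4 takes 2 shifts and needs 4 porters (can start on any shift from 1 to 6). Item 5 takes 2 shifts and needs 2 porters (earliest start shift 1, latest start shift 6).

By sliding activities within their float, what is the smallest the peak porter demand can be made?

6

Early-start (Item 1@1, Item 2@1, Item 3@1, Item 4@1, Item 5@1) gives peak 13: s1:13  s2:13  s3:5  s4:2  s5:0  s6:0  s7:0.
Shift Item 3→3, Item 4→6.
Schedule Item 1@1, Item 2@1, Item 3@3, Item 4@6, Item 5@1: s1:6  s2:6  s3:5  s4:5  s5:3  s6:4  s7:4 — peak 6.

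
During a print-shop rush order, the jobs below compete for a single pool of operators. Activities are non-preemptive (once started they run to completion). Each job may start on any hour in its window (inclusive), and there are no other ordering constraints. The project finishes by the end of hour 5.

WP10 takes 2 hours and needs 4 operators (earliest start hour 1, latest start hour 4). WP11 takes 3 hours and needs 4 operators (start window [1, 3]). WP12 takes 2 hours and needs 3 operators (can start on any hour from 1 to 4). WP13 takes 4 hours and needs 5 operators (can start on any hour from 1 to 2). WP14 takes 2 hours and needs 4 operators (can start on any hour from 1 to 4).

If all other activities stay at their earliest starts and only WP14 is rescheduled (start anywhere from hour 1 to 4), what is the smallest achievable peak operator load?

16

WP14@1: h1:20  h2:20  h3:9  h4:5  h5:0 → peak 20
WP14@2: h1:16  h2:20  h3:13  h4:5  h5:0 → peak 20
WP14@3: h1:16  h2:16  h3:13  h4:9  h5:0 → peak 16
WP14@4: h1:16  h2:16  h3:9  h4:9  h5:4 → peak 16
Best is WP14@3, peak 16.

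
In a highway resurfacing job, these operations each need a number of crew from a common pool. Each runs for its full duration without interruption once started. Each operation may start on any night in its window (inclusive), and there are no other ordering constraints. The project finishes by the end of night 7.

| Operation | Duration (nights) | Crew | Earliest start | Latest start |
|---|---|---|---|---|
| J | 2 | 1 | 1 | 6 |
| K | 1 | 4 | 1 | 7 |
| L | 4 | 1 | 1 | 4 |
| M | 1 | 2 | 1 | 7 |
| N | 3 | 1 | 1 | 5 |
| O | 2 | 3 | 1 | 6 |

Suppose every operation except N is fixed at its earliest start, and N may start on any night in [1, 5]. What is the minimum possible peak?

N@1: n1:12  n2:6  n3:2  n4:1  n5:0  n6:0  n7:0 → peak 12
N@2: n1:11  n2:6  n3:2  n4:2  n5:0  n6:0  n7:0 → peak 11
N@3: n1:11  n2:5  n3:2  n4:2  n5:1  n6:0  n7:0 → peak 11
N@4: n1:11  n2:5  n3:1  n4:2  n5:1  n6:1  n7:0 → peak 11
N@5: n1:11  n2:5  n3:1  n4:1  n5:1  n6:1  n7:1 → peak 11
Best is N@2, peak 11.

11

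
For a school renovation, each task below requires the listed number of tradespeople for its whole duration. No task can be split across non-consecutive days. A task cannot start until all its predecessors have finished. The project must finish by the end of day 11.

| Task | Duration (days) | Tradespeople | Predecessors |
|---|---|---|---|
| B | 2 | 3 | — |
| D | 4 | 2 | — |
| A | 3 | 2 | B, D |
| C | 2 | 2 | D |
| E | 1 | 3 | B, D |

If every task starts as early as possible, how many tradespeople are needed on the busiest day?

7

Early-start schedule: B@1, D@1, A@5, C@5, E@5.
Load per day: day 1: 5, day 2: 5, day 3: 2, day 4: 2, day 5: 7, day 6: 4, day 7: 2, day 8: 0, day 9: 0, day 10: 0, day 11: 0.
Peak is 7.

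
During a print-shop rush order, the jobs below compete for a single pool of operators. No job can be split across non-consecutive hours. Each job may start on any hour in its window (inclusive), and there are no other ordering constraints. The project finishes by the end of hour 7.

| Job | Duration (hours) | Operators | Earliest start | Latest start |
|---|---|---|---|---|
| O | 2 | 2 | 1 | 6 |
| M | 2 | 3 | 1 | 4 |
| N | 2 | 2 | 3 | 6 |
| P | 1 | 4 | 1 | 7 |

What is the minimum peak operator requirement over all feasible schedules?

Early-start (O@1, M@1, N@3, P@1) gives peak 9: h1:9  h2:5  h3:2  h4:2  h5:0  h6:0  h7:0.
Shift M→3, N→5, P→7.
Schedule O@1, M@3, N@5, P@7: h1:2  h2:2  h3:3  h4:3  h5:2  h6:2  h7:4 — peak 4.

4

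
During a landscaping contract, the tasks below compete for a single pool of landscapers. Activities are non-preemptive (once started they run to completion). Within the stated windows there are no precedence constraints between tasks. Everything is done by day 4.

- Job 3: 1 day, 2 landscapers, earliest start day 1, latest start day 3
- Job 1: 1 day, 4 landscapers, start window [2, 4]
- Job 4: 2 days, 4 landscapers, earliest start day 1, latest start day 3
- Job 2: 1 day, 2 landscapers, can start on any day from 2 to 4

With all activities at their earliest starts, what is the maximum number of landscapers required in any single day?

10

Early-start schedule: Job 3@1, Job 1@2, Job 4@1, Job 2@2.
Load per day: day 1: 6, day 2: 10, day 3: 0, day 4: 0.
Peak is 10.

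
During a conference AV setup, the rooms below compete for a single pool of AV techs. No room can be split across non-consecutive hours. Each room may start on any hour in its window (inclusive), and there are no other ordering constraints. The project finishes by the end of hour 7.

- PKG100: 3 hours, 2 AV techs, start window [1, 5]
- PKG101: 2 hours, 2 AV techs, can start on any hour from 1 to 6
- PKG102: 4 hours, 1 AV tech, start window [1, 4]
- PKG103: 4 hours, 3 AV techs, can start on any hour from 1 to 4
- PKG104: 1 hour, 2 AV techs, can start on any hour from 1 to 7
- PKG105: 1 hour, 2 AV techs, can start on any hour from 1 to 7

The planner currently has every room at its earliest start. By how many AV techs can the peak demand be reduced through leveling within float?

7

Early-start peak: h1:12  h2:8  h3:6  h4:4  h5:0  h6:0  h7:0 ⇒ 12.
Leveled (PKG100@1, PKG101@1, PKG102@1, PKG103@4, PKG104@3, PKG105@5): h1:5  h2:5  h3:5  h4:4  h5:5  h6:3  h7:3 ⇒ 5.
Reduction 12 − 5 = 7.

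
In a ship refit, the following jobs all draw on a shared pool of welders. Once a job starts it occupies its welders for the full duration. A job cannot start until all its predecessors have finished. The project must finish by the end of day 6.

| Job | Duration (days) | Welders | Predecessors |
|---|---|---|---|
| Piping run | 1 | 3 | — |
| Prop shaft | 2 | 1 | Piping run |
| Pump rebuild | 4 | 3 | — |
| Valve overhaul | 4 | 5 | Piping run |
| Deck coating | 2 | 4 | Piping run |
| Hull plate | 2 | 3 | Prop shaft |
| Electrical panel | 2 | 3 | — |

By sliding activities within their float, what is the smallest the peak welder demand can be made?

Early-start (Piping run@1, Prop shaft@2, Pump rebuild@1, Valve overhaul@2, Deck coating@2, Hull plate@4, Electrical panel@1) gives peak 16: d1:9  d2:16  d3:13  d4:11  d5:8  d6:0.
Shift Deck coating→4, Hull plate→5.
Schedule Piping run@1, Prop shaft@2, Pump rebuild@1, Valve overhaul@2, Deck coating@4, Hull plate@5, Electrical panel@1: d1:9  d2:12  d3:9  d4:12  d5:12  d6:3 — peak 12.

12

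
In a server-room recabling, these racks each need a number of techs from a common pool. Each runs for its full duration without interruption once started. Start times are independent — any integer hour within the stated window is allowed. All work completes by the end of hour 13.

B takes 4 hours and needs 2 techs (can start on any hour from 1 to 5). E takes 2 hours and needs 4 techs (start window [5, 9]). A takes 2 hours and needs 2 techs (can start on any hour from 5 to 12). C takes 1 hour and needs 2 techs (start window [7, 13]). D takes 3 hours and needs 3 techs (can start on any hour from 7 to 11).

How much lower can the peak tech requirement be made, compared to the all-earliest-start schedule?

2

Early-start peak: h1:2  h2:2  h3:2  h4:2  h5:6  h6:6  h7:5  h8:3  h9:3  h10:0  h11:0  h12:0  h13:0 ⇒ 6.
Leveled (B@1, E@5, A@7, C@7, D@9): h1:2  h2:2  h3:2  h4:2  h5:4  h6:4  h7:4  h8:2  h9:3  h10:3  h11:3  h12:0  h13:0 ⇒ 4.
Reduction 6 − 4 = 2.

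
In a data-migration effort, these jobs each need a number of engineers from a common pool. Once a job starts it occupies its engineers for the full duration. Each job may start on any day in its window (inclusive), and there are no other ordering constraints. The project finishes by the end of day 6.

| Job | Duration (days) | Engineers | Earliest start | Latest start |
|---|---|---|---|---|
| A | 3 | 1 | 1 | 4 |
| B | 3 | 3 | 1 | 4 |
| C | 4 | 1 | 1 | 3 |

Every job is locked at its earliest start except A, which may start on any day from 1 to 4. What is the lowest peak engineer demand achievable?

A@1: d1:5  d2:5  d3:5  d4:1  d5:0  d6:0 → peak 5
A@2: d1:4  d2:5  d3:5  d4:2  d5:0  d6:0 → peak 5
A@3: d1:4  d2:4  d3:5  d4:2  d5:1  d6:0 → peak 5
A@4: d1:4  d2:4  d3:4  d4:2  d5:1  d6:1 → peak 4
Best is A@4, peak 4.

4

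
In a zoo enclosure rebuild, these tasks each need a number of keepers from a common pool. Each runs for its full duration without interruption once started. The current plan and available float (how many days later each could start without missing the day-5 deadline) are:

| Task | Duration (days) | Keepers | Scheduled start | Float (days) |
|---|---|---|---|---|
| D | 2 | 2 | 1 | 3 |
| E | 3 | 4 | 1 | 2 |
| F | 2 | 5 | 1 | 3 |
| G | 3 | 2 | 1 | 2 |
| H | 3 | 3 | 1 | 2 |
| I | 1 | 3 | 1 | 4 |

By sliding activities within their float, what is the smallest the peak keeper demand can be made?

Early-start (D@1, E@1, F@1, G@1, H@1, I@1) gives peak 19: d1:19  d2:16  d3:9  d4:0  d5:0.
Shift F→4, G→2, H→3.
Schedule D@1, E@1, F@4, G@2, H@3, I@1: d1:9  d2:8  d3:9  d4:10  d5:8 — peak 10.

10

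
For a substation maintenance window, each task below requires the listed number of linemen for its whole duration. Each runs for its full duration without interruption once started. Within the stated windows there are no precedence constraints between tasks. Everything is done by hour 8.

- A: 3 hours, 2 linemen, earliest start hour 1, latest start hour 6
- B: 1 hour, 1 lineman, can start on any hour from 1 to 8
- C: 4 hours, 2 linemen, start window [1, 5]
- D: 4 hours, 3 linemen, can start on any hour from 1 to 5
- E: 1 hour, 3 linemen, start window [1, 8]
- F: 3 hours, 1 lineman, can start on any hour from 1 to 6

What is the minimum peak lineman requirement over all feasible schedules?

Early-start (A@1, B@1, C@1, D@1, E@1, F@1) gives peak 12: h1:12  h2:8  h3:8  h4:5  h5:0  h6:0  h7:0  h8:0.
Shift D→4, E→8, F→5.
Schedule A@1, B@1, C@1, D@4, E@8, F@5: h1:5  h2:4  h3:4  h4:5  h5:4  h6:4  h7:4  h8:3 — peak 5.
Total lineman-hours = 33 over 8 hours ⇒ peak ≥ ⌈33/8⌉ = 5, so 5 is optimal.

5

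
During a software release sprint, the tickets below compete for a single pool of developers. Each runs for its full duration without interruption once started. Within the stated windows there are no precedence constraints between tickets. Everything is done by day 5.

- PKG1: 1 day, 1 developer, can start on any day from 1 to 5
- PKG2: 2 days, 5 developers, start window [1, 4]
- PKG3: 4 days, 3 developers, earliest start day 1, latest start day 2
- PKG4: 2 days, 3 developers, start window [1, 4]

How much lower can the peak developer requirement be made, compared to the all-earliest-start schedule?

4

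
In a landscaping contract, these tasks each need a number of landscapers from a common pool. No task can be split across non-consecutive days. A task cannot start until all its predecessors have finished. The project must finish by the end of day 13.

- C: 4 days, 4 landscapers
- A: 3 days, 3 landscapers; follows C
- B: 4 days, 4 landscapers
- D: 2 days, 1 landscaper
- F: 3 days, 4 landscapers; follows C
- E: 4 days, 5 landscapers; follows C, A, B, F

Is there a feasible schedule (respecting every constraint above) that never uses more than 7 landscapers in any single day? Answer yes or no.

no

The minimum achievable peak is 8; 7 < 8, so no feasible schedule stays within the cap.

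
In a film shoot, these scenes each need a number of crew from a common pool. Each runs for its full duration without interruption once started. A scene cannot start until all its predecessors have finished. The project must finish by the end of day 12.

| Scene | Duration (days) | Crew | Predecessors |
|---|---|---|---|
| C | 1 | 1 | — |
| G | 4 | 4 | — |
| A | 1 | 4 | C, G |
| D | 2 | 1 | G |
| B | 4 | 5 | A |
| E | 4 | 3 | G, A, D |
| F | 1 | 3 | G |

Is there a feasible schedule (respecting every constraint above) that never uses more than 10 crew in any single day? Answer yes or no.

Schedule C@1, G@1, A@5, D@5, B@6, E@7, F@5: d1:5  d2:4  d3:4  d4:4  d5:8  d6:6  d7:8  d8:8  d9:8  d10:3  d11:0  d12:0 — peak 8 ≤ 10.

yes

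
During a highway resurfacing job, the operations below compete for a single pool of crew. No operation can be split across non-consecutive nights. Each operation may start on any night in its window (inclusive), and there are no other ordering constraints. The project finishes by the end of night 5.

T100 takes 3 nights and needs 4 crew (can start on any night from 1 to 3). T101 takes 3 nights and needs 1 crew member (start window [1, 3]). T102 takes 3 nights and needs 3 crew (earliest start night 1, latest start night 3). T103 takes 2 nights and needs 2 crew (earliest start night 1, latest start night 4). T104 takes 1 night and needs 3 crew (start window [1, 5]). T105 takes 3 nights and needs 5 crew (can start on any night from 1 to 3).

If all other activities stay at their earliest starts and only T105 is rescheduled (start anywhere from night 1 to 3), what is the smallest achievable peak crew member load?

13

T105@1: n1:18  n2:15  n3:13  n4:0  n5:0 → peak 18
T105@2: n1:13  n2:15  n3:13  n4:5  n5:0 → peak 15
T105@3: n1:13  n2:10  n3:13  n4:5  n5:5 → peak 13
Best is T105@3, peak 13.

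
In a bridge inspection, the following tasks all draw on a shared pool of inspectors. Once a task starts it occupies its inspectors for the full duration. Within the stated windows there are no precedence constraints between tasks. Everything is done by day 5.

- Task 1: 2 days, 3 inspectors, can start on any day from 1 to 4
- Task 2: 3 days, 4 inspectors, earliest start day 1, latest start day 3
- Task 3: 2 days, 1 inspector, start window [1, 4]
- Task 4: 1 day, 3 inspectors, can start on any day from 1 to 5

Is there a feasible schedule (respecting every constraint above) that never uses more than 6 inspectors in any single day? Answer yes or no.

yes

Schedule Task 1@1, Task 2@3, Task 3@2, Task 4@1: d1:6  d2:4  d3:5  d4:4  d5:4 — peak 6 ≤ 6.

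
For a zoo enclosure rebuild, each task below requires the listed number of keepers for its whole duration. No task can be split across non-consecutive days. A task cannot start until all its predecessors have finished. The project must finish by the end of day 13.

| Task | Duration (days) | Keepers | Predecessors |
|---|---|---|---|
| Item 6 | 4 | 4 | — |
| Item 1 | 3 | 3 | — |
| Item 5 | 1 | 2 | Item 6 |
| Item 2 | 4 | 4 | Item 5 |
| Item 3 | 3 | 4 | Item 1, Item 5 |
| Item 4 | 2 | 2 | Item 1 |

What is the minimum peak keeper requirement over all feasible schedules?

7

Early-start (Item 6@1, Item 1@1, Item 5@5, Item 2@6, Item 3@6, Item 4@4) gives peak 8: d1:7  d2:7  d3:7  d4:6  d5:4  d6:8  d7:8  d8:8  d9:4  d10:0  d11:0  d12:0  d13:0.
Shift Item 3→10.
Schedule Item 6@1, Item 1@1, Item 5@5, Item 2@6, Item 3@10, Item 4@4: d1:7  d2:7  d3:7  d4:6  d5:4  d6:4  d7:4  d8:4  d9:4  d10:4  d11:4  d12:4  d13:0 — peak 7.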